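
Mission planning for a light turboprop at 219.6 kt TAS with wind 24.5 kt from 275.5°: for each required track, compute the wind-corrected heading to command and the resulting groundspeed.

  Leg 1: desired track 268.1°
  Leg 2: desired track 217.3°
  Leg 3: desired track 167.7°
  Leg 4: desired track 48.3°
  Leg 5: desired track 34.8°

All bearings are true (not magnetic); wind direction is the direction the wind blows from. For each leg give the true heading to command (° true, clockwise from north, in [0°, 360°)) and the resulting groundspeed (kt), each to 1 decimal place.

Leg 1: desired track 268.1°; wind correction +0.8° → command heading 268.9°, groundspeed 195.3 kt
Leg 2: desired track 217.3°; wind correction +5.4° → command heading 222.7°, groundspeed 205.7 kt
Leg 3: desired track 167.7°; wind correction +6.1° → command heading 173.8°, groundspeed 225.8 kt
Leg 4: desired track 48.3°; wind correction -4.7° → command heading 43.6°, groundspeed 235.5 kt
Leg 5: desired track 34.8°; wind correction -5.6° → command heading 29.2°, groundspeed 230.5 kt

Leg 1: heading=268.9°, groundspeed=195.3 kt
Leg 2: heading=222.7°, groundspeed=205.7 kt
Leg 3: heading=173.8°, groundspeed=225.8 kt
Leg 4: heading=43.6°, groundspeed=235.5 kt
Leg 5: heading=29.2°, groundspeed=230.5 kt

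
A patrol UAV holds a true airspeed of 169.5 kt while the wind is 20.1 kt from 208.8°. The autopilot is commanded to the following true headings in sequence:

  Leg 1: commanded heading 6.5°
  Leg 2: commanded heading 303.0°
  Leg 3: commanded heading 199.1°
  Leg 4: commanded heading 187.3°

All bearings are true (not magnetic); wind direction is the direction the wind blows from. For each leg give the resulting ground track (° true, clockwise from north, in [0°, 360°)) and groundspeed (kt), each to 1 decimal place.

Leg 1: heading 6.5°; drift +2.3° → track 8.8°, groundspeed 188.3 kt
Leg 2: heading 303.0°; drift +6.7° → track 309.7°, groundspeed 172.1 kt
Leg 3: heading 199.1°; drift -1.3° → track 197.8°, groundspeed 149.7 kt
Leg 4: heading 187.3°; drift -2.8° → track 184.5°, groundspeed 151.0 kt

Leg 1: track=8.8°, groundspeed=188.3 kt
Leg 2: track=309.7°, groundspeed=172.1 kt
Leg 3: track=197.8°, groundspeed=149.7 kt
Leg 4: track=184.5°, groundspeed=151.0 kt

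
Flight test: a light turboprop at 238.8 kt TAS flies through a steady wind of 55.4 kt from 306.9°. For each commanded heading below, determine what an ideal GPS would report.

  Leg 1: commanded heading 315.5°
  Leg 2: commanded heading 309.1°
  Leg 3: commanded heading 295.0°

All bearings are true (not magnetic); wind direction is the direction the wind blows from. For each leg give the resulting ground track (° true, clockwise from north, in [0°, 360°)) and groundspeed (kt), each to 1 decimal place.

Leg 1: heading 315.5°; drift +2.6° → track 318.1°, groundspeed 184.2 kt
Leg 2: heading 309.1°; drift +0.7° → track 309.8°, groundspeed 183.5 kt
Leg 3: heading 295.0°; drift -3.5° → track 291.5°, groundspeed 184.9 kt

Leg 1: track=318.1°, groundspeed=184.2 kt
Leg 2: track=309.8°, groundspeed=183.5 kt
Leg 3: track=291.5°, groundspeed=184.9 kt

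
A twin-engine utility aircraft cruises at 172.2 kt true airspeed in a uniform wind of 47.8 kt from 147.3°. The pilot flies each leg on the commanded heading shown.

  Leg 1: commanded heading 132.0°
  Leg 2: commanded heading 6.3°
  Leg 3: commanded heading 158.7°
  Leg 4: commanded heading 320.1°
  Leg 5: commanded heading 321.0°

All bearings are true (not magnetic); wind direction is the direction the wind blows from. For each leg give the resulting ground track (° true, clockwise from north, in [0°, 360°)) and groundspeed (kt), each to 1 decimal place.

Leg 1: track=126.3°, groundspeed=126.7 kt
Leg 2: track=358.1°, groundspeed=211.5 kt
Leg 3: track=163.0°, groundspeed=125.7 kt
Leg 4: track=321.7°, groundspeed=219.7 kt
Leg 5: track=322.4°, groundspeed=219.8 kt

Leg 1: heading 132.0°; drift -5.7° → track 126.3°, groundspeed 126.7 kt
Leg 2: heading 6.3°; drift -8.2° → track 358.1°, groundspeed 211.5 kt
Leg 3: heading 158.7°; drift +4.3° → track 163.0°, groundspeed 125.7 kt
Leg 4: heading 320.1°; drift +1.6° → track 321.7°, groundspeed 219.7 kt
Leg 5: heading 321.0°; drift +1.4° → track 322.4°, groundspeed 219.8 kt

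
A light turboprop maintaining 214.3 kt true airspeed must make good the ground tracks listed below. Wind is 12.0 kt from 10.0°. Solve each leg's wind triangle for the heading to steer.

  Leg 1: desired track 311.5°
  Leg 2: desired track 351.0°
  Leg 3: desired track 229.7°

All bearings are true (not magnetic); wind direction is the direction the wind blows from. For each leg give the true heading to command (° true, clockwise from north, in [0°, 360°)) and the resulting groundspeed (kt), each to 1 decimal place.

Leg 1: heading=314.2°, groundspeed=207.8 kt
Leg 2: heading=352.0°, groundspeed=202.9 kt
Leg 3: heading=231.7°, groundspeed=223.4 kt

Leg 1: desired track 311.5°; wind correction +2.7° → command heading 314.2°, groundspeed 207.8 kt
Leg 2: desired track 351.0°; wind correction +1.0° → command heading 352.0°, groundspeed 202.9 kt
Leg 3: desired track 229.7°; wind correction +2.0° → command heading 231.7°, groundspeed 223.4 kt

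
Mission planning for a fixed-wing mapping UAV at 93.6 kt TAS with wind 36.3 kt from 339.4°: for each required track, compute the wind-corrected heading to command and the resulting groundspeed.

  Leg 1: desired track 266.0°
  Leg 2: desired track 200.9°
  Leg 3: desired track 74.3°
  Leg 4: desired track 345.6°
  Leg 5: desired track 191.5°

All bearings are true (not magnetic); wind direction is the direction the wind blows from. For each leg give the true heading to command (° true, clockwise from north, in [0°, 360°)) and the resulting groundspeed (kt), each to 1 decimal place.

Leg 1: desired track 266.0°; wind correction +21.8° → command heading 287.8°, groundspeed 76.5 kt
Leg 2: desired track 200.9°; wind correction +14.9° → command heading 215.8°, groundspeed 117.6 kt
Leg 3: desired track 74.3°; wind correction -22.7° → command heading 51.6°, groundspeed 89.4 kt
Leg 4: desired track 345.6°; wind correction -2.4° → command heading 343.2°, groundspeed 57.4 kt
Leg 5: desired track 191.5°; wind correction +11.9° → command heading 203.4°, groundspeed 122.3 kt

Leg 1: heading=287.8°, groundspeed=76.5 kt
Leg 2: heading=215.8°, groundspeed=117.6 kt
Leg 3: heading=51.6°, groundspeed=89.4 kt
Leg 4: heading=343.2°, groundspeed=57.4 kt
Leg 5: heading=203.4°, groundspeed=122.3 kt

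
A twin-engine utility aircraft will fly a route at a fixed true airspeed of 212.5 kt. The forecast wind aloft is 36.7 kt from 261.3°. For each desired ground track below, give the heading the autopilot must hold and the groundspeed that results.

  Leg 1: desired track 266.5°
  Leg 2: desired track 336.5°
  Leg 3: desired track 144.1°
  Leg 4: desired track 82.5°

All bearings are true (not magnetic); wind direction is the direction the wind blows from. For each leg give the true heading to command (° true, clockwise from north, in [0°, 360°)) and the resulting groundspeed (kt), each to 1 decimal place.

Leg 1: heading=265.6°, groundspeed=175.9 kt
Leg 2: heading=326.9°, groundspeed=200.1 kt
Leg 3: heading=152.9°, groundspeed=226.8 kt
Leg 4: heading=82.7°, groundspeed=249.2 kt

Leg 1: desired track 266.5°; wind correction -0.9° → command heading 265.6°, groundspeed 175.9 kt
Leg 2: desired track 336.5°; wind correction -9.6° → command heading 326.9°, groundspeed 200.1 kt
Leg 3: desired track 144.1°; wind correction +8.8° → command heading 152.9°, groundspeed 226.8 kt
Leg 4: desired track 82.5°; wind correction +0.2° → command heading 82.7°, groundspeed 249.2 kt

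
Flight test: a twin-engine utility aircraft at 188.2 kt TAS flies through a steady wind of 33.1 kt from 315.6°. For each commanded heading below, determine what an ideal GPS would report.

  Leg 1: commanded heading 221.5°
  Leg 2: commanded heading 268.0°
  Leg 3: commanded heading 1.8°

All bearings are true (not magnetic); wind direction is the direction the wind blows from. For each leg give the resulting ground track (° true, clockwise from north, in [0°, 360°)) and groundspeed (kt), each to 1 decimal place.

Leg 1: track=211.7°, groundspeed=193.4 kt
Leg 2: track=259.6°, groundspeed=167.7 kt
Leg 3: track=10.0°, groundspeed=167.0 kt

Leg 1: heading 221.5°; drift -9.8° → track 211.7°, groundspeed 193.4 kt
Leg 2: heading 268.0°; drift -8.4° → track 259.6°, groundspeed 167.7 kt
Leg 3: heading 1.8°; drift +8.2° → track 10.0°, groundspeed 167.0 kt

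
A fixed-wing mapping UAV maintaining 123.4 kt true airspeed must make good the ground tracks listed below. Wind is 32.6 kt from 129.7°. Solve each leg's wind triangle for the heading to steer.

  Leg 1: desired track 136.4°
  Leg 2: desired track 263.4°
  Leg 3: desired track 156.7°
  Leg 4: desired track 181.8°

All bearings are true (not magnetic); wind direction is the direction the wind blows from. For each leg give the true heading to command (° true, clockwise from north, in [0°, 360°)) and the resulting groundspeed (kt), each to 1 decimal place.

Leg 1: heading=134.6°, groundspeed=91.0 kt
Leg 2: heading=252.4°, groundspeed=143.7 kt
Leg 3: heading=149.8°, groundspeed=93.5 kt
Leg 4: heading=169.8°, groundspeed=100.7 kt

Leg 1: desired track 136.4°; wind correction -1.8° → command heading 134.6°, groundspeed 91.0 kt
Leg 2: desired track 263.4°; wind correction -11.0° → command heading 252.4°, groundspeed 143.7 kt
Leg 3: desired track 156.7°; wind correction -6.9° → command heading 149.8°, groundspeed 93.5 kt
Leg 4: desired track 181.8°; wind correction -12.0° → command heading 169.8°, groundspeed 100.7 kt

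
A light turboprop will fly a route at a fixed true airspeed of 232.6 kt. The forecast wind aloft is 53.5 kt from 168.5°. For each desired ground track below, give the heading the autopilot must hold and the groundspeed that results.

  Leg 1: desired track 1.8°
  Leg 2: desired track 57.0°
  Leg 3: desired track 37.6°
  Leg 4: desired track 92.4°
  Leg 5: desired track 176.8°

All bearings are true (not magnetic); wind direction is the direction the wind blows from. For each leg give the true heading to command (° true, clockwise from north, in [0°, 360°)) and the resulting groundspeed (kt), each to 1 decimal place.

Leg 1: desired track 1.8°; wind correction +3.0° → command heading 4.8°, groundspeed 284.3 kt
Leg 2: desired track 57.0°; wind correction +12.4° → command heading 69.4°, groundspeed 246.8 kt
Leg 3: desired track 37.6°; wind correction +10.0° → command heading 47.6°, groundspeed 264.1 kt
Leg 4: desired track 92.4°; wind correction +12.9° → command heading 105.3°, groundspeed 213.9 kt
Leg 5: desired track 176.8°; wind correction -1.9° → command heading 174.9°, groundspeed 179.5 kt

Leg 1: heading=4.8°, groundspeed=284.3 kt
Leg 2: heading=69.4°, groundspeed=246.8 kt
Leg 3: heading=47.6°, groundspeed=264.1 kt
Leg 4: heading=105.3°, groundspeed=213.9 kt
Leg 5: heading=174.9°, groundspeed=179.5 kt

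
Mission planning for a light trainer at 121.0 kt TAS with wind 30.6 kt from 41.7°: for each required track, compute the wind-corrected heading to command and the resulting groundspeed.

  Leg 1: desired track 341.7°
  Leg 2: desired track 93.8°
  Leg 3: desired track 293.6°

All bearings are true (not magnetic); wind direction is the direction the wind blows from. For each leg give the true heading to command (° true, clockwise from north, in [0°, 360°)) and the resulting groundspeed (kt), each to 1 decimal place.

Leg 1: desired track 341.7°; wind correction +12.7° → command heading 354.4°, groundspeed 102.8 kt
Leg 2: desired track 93.8°; wind correction -11.5° → command heading 82.3°, groundspeed 99.8 kt
Leg 3: desired track 293.6°; wind correction +13.9° → command heading 307.5°, groundspeed 127.0 kt

Leg 1: heading=354.4°, groundspeed=102.8 kt
Leg 2: heading=82.3°, groundspeed=99.8 kt
Leg 3: heading=307.5°, groundspeed=127.0 kt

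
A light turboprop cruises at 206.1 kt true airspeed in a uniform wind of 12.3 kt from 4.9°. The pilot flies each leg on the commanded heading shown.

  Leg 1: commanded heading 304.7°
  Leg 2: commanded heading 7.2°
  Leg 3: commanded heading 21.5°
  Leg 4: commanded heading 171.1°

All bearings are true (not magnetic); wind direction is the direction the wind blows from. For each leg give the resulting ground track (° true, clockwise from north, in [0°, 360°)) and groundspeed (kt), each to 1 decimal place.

Leg 1: heading 304.7°; drift -3.1° → track 301.6°, groundspeed 200.3 kt
Leg 2: heading 7.2°; drift +0.1° → track 7.3°, groundspeed 193.8 kt
Leg 3: heading 21.5°; drift +1.0° → track 22.5°, groundspeed 194.3 kt
Leg 4: heading 171.1°; drift +0.8° → track 171.9°, groundspeed 218.1 kt

Leg 1: track=301.6°, groundspeed=200.3 kt
Leg 2: track=7.3°, groundspeed=193.8 kt
Leg 3: track=22.5°, groundspeed=194.3 kt
Leg 4: track=171.9°, groundspeed=218.1 kt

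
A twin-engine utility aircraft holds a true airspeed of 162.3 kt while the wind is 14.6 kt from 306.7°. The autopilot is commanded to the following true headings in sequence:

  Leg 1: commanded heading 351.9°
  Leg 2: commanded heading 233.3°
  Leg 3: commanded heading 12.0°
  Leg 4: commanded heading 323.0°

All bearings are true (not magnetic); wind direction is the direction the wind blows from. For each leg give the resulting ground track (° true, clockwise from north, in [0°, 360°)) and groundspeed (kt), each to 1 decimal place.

Leg 1: heading 351.9°; drift +3.9° → track 355.8°, groundspeed 152.4 kt
Leg 2: heading 233.3°; drift -5.1° → track 228.2°, groundspeed 158.7 kt
Leg 3: heading 12.0°; drift +4.9° → track 16.9°, groundspeed 156.8 kt
Leg 4: heading 323.0°; drift +1.6° → track 324.6°, groundspeed 148.3 kt

Leg 1: track=355.8°, groundspeed=152.4 kt
Leg 2: track=228.2°, groundspeed=158.7 kt
Leg 3: track=16.9°, groundspeed=156.8 kt
Leg 4: track=324.6°, groundspeed=148.3 kt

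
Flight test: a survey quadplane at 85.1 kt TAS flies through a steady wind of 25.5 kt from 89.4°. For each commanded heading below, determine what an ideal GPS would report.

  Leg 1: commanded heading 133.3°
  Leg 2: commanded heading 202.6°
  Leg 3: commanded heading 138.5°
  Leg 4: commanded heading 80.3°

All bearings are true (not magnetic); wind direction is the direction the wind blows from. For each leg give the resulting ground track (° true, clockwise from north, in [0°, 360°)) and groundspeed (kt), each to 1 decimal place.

Leg 1: track=148.1°, groundspeed=69.0 kt
Leg 2: track=216.4°, groundspeed=98.0 kt
Leg 3: track=154.2°, groundspeed=71.1 kt
Leg 4: track=76.4°, groundspeed=60.1 kt

Leg 1: heading 133.3°; drift +14.8° → track 148.1°, groundspeed 69.0 kt
Leg 2: heading 202.6°; drift +13.8° → track 216.4°, groundspeed 98.0 kt
Leg 3: heading 138.5°; drift +15.7° → track 154.2°, groundspeed 71.1 kt
Leg 4: heading 80.3°; drift -3.9° → track 76.4°, groundspeed 60.1 kt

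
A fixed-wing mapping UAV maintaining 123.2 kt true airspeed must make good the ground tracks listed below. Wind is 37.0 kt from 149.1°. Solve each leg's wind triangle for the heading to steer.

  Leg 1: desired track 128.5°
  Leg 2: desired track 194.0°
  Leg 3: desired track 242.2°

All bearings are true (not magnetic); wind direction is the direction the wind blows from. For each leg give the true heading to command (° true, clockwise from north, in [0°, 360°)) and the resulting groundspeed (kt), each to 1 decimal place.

Leg 1: desired track 128.5°; wind correction +6.1° → command heading 134.6°, groundspeed 87.9 kt
Leg 2: desired track 194.0°; wind correction -12.2° → command heading 181.8°, groundspeed 94.2 kt
Leg 3: desired track 242.2°; wind correction -17.5° → command heading 224.7°, groundspeed 119.5 kt

Leg 1: heading=134.6°, groundspeed=87.9 kt
Leg 2: heading=181.8°, groundspeed=94.2 kt
Leg 3: heading=224.7°, groundspeed=119.5 kt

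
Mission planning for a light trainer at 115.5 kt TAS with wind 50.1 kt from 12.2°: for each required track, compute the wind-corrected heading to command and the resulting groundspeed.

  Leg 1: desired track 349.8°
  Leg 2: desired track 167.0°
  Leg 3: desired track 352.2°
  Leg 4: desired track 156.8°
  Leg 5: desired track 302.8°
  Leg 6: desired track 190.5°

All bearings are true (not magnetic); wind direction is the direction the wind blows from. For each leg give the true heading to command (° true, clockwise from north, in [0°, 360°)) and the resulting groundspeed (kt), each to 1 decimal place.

Leg 1: desired track 349.8°; wind correction +9.5° → command heading 359.3°, groundspeed 67.6 kt
Leg 2: desired track 167.0°; wind correction -10.6° → command heading 156.4°, groundspeed 158.8 kt
Leg 3: desired track 352.2°; wind correction +8.5° → command heading 0.7°, groundspeed 67.1 kt
Leg 4: desired track 156.8°; wind correction -14.6° → command heading 142.2°, groundspeed 152.6 kt
Leg 5: desired track 302.8°; wind correction +24.0° → command heading 326.8°, groundspeed 87.9 kt
Leg 6: desired track 190.5°; wind correction -0.7° → command heading 189.8°, groundspeed 165.6 kt

Leg 1: heading=359.3°, groundspeed=67.6 kt
Leg 2: heading=156.4°, groundspeed=158.8 kt
Leg 3: heading=0.7°, groundspeed=67.1 kt
Leg 4: heading=142.2°, groundspeed=152.6 kt
Leg 5: heading=326.8°, groundspeed=87.9 kt
Leg 6: heading=189.8°, groundspeed=165.6 kt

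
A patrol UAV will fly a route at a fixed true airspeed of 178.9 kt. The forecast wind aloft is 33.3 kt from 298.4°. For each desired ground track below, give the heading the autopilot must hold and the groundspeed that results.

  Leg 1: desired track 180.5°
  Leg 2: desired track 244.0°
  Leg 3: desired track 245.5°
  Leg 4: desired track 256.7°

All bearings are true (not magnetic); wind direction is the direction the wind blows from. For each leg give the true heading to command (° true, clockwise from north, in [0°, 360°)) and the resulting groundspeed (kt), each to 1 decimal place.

Leg 1: heading=190.0°, groundspeed=192.0 kt
Leg 2: heading=252.7°, groundspeed=157.5 kt
Leg 3: heading=254.0°, groundspeed=156.8 kt
Leg 4: heading=263.8°, groundspeed=152.7 kt

Leg 1: desired track 180.5°; wind correction +9.5° → command heading 190.0°, groundspeed 192.0 kt
Leg 2: desired track 244.0°; wind correction +8.7° → command heading 252.7°, groundspeed 157.5 kt
Leg 3: desired track 245.5°; wind correction +8.5° → command heading 254.0°, groundspeed 156.8 kt
Leg 4: desired track 256.7°; wind correction +7.1° → command heading 263.8°, groundspeed 152.7 kt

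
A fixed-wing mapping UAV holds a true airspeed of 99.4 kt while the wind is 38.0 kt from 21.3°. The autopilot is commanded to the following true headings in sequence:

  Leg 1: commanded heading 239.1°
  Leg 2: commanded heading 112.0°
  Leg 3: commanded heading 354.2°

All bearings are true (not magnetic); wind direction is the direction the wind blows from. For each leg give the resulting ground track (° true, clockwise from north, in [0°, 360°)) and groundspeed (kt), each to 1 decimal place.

Leg 1: heading 239.1°; drift -10.2° → track 228.9°, groundspeed 131.5 kt
Leg 2: heading 112.0°; drift +20.8° → track 132.8°, groundspeed 106.8 kt
Leg 3: heading 354.2°; drift -14.8° → track 339.4°, groundspeed 67.8 kt

Leg 1: track=228.9°, groundspeed=131.5 kt
Leg 2: track=132.8°, groundspeed=106.8 kt
Leg 3: track=339.4°, groundspeed=67.8 kt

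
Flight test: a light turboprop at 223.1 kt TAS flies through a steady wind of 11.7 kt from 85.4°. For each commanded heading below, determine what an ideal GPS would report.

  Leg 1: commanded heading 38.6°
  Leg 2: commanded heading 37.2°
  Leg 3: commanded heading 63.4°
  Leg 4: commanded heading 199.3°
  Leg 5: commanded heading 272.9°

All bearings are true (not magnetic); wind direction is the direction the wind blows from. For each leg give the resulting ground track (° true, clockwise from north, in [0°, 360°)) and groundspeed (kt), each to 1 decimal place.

Leg 1: track=36.3°, groundspeed=215.3 kt
Leg 2: track=34.9°, groundspeed=215.5 kt
Leg 3: track=62.2°, groundspeed=212.3 kt
Leg 4: track=202.0°, groundspeed=228.1 kt
Leg 5: track=272.5°, groundspeed=234.7 kt

Leg 1: heading 38.6°; drift -2.3° → track 36.3°, groundspeed 215.3 kt
Leg 2: heading 37.2°; drift -2.3° → track 34.9°, groundspeed 215.5 kt
Leg 3: heading 63.4°; drift -1.2° → track 62.2°, groundspeed 212.3 kt
Leg 4: heading 199.3°; drift +2.7° → track 202.0°, groundspeed 228.1 kt
Leg 5: heading 272.9°; drift -0.4° → track 272.5°, groundspeed 234.7 kt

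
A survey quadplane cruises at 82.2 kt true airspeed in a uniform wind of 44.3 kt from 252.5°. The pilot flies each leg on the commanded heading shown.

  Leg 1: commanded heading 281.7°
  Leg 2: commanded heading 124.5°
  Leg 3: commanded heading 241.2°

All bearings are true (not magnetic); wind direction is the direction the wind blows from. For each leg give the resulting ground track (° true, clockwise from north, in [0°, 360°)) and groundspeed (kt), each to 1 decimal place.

Leg 1: track=308.1°, groundspeed=48.6 kt
Leg 2: track=106.8°, groundspeed=114.9 kt
Leg 3: track=228.6°, groundspeed=39.7 kt

Leg 1: heading 281.7°; drift +26.4° → track 308.1°, groundspeed 48.6 kt
Leg 2: heading 124.5°; drift -17.7° → track 106.8°, groundspeed 114.9 kt
Leg 3: heading 241.2°; drift -12.6° → track 228.6°, groundspeed 39.7 kt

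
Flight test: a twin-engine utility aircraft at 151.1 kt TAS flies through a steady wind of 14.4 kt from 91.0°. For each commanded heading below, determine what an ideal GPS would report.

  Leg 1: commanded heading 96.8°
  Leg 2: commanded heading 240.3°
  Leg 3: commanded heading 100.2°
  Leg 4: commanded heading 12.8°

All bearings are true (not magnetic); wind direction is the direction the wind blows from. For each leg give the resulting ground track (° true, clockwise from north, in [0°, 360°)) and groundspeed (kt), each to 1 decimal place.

Leg 1: heading 96.8°; drift +0.6° → track 97.4°, groundspeed 136.8 kt
Leg 2: heading 240.3°; drift +2.6° → track 242.9°, groundspeed 163.6 kt
Leg 3: heading 100.2°; drift +1.0° → track 101.2°, groundspeed 136.9 kt
Leg 4: heading 12.8°; drift -5.4° → track 7.4°, groundspeed 148.8 kt

Leg 1: track=97.4°, groundspeed=136.8 kt
Leg 2: track=242.9°, groundspeed=163.6 kt
Leg 3: track=101.2°, groundspeed=136.9 kt
Leg 4: track=7.4°, groundspeed=148.8 kt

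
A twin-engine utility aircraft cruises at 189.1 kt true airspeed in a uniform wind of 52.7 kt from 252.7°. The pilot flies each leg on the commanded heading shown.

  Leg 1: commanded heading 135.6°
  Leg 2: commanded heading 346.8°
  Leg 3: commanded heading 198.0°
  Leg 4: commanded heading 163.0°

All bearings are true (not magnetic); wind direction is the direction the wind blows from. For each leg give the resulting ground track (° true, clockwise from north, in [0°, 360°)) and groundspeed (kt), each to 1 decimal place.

Leg 1: heading 135.6°; drift -12.4° → track 123.2°, groundspeed 218.2 kt
Leg 2: heading 346.8°; drift +15.2° → track 2.0°, groundspeed 199.9 kt
Leg 3: heading 198.0°; drift -15.2° → track 182.8°, groundspeed 164.4 kt
Leg 4: heading 163.0°; drift -15.6° → track 147.4°, groundspeed 196.0 kt

Leg 1: track=123.2°, groundspeed=218.2 kt
Leg 2: track=2.0°, groundspeed=199.9 kt
Leg 3: track=182.8°, groundspeed=164.4 kt
Leg 4: track=147.4°, groundspeed=196.0 kt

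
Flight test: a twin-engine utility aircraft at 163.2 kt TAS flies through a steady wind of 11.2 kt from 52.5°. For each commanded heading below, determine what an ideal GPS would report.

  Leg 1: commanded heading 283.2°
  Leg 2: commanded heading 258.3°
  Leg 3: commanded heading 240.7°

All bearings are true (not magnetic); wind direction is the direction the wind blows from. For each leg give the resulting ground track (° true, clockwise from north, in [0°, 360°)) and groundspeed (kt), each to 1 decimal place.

Leg 1: heading 283.2°; drift -2.9° → track 280.3°, groundspeed 170.5 kt
Leg 2: heading 258.3°; drift -1.6° → track 256.7°, groundspeed 173.4 kt
Leg 3: heading 240.7°; drift -0.5° → track 240.2°, groundspeed 174.3 kt

Leg 1: track=280.3°, groundspeed=170.5 kt
Leg 2: track=256.7°, groundspeed=173.4 kt
Leg 3: track=240.2°, groundspeed=174.3 kt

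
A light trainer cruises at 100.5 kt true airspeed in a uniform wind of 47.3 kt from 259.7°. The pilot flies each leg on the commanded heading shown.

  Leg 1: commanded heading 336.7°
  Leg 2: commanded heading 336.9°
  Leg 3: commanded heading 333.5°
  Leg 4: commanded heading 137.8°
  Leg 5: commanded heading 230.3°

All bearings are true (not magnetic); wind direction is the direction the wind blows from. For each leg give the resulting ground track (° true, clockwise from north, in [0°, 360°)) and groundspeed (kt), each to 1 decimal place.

Leg 1: track=3.9°, groundspeed=101.0 kt
Leg 2: track=4.0°, groundspeed=101.1 kt
Leg 3: track=1.0°, groundspeed=98.4 kt
Leg 4: track=120.1°, groundspeed=131.8 kt
Leg 5: track=208.9°, groundspeed=63.7 kt

Leg 1: heading 336.7°; drift +27.2° → track 3.9°, groundspeed 101.0 kt
Leg 2: heading 336.9°; drift +27.1° → track 4.0°, groundspeed 101.1 kt
Leg 3: heading 333.5°; drift +27.5° → track 1.0°, groundspeed 98.4 kt
Leg 4: heading 137.8°; drift -17.7° → track 120.1°, groundspeed 131.8 kt
Leg 5: heading 230.3°; drift -21.4° → track 208.9°, groundspeed 63.7 kt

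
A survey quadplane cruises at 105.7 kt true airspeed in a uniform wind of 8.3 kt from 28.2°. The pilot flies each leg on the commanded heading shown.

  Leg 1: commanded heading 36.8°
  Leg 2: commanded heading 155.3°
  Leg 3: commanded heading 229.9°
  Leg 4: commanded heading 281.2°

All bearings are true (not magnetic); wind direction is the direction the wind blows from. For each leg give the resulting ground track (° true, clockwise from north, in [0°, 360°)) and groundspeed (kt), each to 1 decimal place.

Leg 1: track=37.5°, groundspeed=97.5 kt
Leg 2: track=158.7°, groundspeed=110.9 kt
Leg 3: track=228.3°, groundspeed=113.5 kt
Leg 4: track=277.0°, groundspeed=108.4 kt

Leg 1: heading 36.8°; drift +0.7° → track 37.5°, groundspeed 97.5 kt
Leg 2: heading 155.3°; drift +3.4° → track 158.7°, groundspeed 110.9 kt
Leg 3: heading 229.9°; drift -1.6° → track 228.3°, groundspeed 113.5 kt
Leg 4: heading 281.2°; drift -4.2° → track 277.0°, groundspeed 108.4 kt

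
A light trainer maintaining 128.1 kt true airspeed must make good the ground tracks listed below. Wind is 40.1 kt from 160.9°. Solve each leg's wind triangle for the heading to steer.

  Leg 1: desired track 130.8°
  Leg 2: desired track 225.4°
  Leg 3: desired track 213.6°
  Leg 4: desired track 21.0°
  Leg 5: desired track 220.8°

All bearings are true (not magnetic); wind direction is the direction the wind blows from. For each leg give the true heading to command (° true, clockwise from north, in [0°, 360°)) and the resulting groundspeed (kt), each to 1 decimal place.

Leg 1: heading=139.8°, groundspeed=91.8 kt
Leg 2: heading=209.0°, groundspeed=105.6 kt
Leg 3: heading=199.2°, groundspeed=99.8 kt
Leg 4: heading=32.6°, groundspeed=156.1 kt
Leg 5: heading=205.1°, groundspeed=103.2 kt

Leg 1: desired track 130.8°; wind correction +9.0° → command heading 139.8°, groundspeed 91.8 kt
Leg 2: desired track 225.4°; wind correction -16.4° → command heading 209.0°, groundspeed 105.6 kt
Leg 3: desired track 213.6°; wind correction -14.4° → command heading 199.2°, groundspeed 99.8 kt
Leg 4: desired track 21.0°; wind correction +11.6° → command heading 32.6°, groundspeed 156.1 kt
Leg 5: desired track 220.8°; wind correction -15.7° → command heading 205.1°, groundspeed 103.2 kt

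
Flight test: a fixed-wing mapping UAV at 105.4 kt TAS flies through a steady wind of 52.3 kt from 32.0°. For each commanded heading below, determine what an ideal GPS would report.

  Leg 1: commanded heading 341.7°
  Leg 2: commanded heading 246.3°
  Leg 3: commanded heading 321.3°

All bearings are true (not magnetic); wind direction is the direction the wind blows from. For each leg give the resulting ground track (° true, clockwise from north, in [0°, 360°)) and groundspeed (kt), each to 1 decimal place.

Leg 1: heading 341.7°; drift -29.2° → track 312.5°, groundspeed 82.5 kt
Leg 2: heading 246.3°; drift -11.2° → track 235.1°, groundspeed 151.5 kt
Leg 3: heading 321.3°; drift -29.3° → track 292.0°, groundspeed 101.0 kt

Leg 1: track=312.5°, groundspeed=82.5 kt
Leg 2: track=235.1°, groundspeed=151.5 kt
Leg 3: track=292.0°, groundspeed=101.0 kt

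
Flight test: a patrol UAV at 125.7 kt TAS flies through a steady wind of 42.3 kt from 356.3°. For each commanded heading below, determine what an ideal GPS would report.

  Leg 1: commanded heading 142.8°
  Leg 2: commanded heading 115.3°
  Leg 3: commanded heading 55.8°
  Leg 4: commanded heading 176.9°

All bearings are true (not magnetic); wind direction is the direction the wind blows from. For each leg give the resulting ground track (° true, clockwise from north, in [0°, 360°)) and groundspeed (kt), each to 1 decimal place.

Leg 1: track=151.1°, groundspeed=162.7 kt
Leg 2: track=129.5°, groundspeed=150.8 kt
Leg 3: track=75.1°, groundspeed=110.4 kt
Leg 4: track=176.7°, groundspeed=168.0 kt

Leg 1: heading 142.8°; drift +8.3° → track 151.1°, groundspeed 162.7 kt
Leg 2: heading 115.3°; drift +14.2° → track 129.5°, groundspeed 150.8 kt
Leg 3: heading 55.8°; drift +19.3° → track 75.1°, groundspeed 110.4 kt
Leg 4: heading 176.9°; drift -0.2° → track 176.7°, groundspeed 168.0 kt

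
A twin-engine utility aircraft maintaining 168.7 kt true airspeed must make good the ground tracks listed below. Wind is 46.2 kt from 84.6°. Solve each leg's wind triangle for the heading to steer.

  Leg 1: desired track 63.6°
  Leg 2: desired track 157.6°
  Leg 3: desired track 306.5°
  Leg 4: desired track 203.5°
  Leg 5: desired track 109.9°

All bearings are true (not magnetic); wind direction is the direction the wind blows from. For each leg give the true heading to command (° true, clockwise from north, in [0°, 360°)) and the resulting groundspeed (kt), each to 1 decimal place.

Leg 1: desired track 63.6°; wind correction +5.6° → command heading 69.2°, groundspeed 124.8 kt
Leg 2: desired track 157.6°; wind correction -15.2° → command heading 142.4°, groundspeed 149.3 kt
Leg 3: desired track 306.5°; wind correction +10.5° → command heading 317.0°, groundspeed 200.2 kt
Leg 4: desired track 203.5°; wind correction -13.9° → command heading 189.6°, groundspeed 186.1 kt
Leg 5: desired track 109.9°; wind correction -6.7° → command heading 103.2°, groundspeed 125.8 kt

Leg 1: heading=69.2°, groundspeed=124.8 kt
Leg 2: heading=142.4°, groundspeed=149.3 kt
Leg 3: heading=317.0°, groundspeed=200.2 kt
Leg 4: heading=189.6°, groundspeed=186.1 kt
Leg 5: heading=103.2°, groundspeed=125.8 kt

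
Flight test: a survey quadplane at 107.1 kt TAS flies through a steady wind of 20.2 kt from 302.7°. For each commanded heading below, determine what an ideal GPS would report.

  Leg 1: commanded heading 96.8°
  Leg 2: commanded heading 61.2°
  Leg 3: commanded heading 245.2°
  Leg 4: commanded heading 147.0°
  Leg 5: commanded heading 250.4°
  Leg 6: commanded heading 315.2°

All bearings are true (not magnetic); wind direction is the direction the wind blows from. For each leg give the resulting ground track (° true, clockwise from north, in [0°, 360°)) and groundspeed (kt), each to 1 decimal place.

Leg 1: heading 96.8°; drift +4.0° → track 100.8°, groundspeed 125.6 kt
Leg 2: heading 61.2°; drift +8.6° → track 69.8°, groundspeed 118.1 kt
Leg 3: heading 245.2°; drift -10.0° → track 235.2°, groundspeed 97.7 kt
Leg 4: heading 147.0°; drift -3.8° → track 143.2°, groundspeed 125.8 kt
Leg 5: heading 250.4°; drift -9.6° → track 240.8°, groundspeed 96.1 kt
Leg 6: heading 315.2°; drift +2.9° → track 318.1°, groundspeed 87.5 kt

Leg 1: track=100.8°, groundspeed=125.6 kt
Leg 2: track=69.8°, groundspeed=118.1 kt
Leg 3: track=235.2°, groundspeed=97.7 kt
Leg 4: track=143.2°, groundspeed=125.8 kt
Leg 5: track=240.8°, groundspeed=96.1 kt
Leg 6: track=318.1°, groundspeed=87.5 kt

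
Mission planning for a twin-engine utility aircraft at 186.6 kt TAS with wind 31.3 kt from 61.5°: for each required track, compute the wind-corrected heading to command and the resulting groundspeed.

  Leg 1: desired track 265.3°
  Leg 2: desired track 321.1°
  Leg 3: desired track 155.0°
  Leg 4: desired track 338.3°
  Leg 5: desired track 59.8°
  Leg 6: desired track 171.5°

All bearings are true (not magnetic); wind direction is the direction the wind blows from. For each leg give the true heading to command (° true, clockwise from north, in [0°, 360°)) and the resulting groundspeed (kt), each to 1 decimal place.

Leg 1: desired track 265.3°; wind correction +3.9° → command heading 269.2°, groundspeed 214.8 kt
Leg 2: desired track 321.1°; wind correction +9.5° → command heading 330.6°, groundspeed 189.7 kt
Leg 3: desired track 155.0°; wind correction -9.6° → command heading 145.4°, groundspeed 185.9 kt
Leg 4: desired track 338.3°; wind correction +9.6° → command heading 347.9°, groundspeed 180.3 kt
Leg 5: desired track 59.8°; wind correction +0.3° → command heading 60.1°, groundspeed 155.3 kt
Leg 6: desired track 171.5°; wind correction -9.1° → command heading 162.4°, groundspeed 195.0 kt

Leg 1: heading=269.2°, groundspeed=214.8 kt
Leg 2: heading=330.6°, groundspeed=189.7 kt
Leg 3: heading=145.4°, groundspeed=185.9 kt
Leg 4: heading=347.9°, groundspeed=180.3 kt
Leg 5: heading=60.1°, groundspeed=155.3 kt
Leg 6: heading=162.4°, groundspeed=195.0 kt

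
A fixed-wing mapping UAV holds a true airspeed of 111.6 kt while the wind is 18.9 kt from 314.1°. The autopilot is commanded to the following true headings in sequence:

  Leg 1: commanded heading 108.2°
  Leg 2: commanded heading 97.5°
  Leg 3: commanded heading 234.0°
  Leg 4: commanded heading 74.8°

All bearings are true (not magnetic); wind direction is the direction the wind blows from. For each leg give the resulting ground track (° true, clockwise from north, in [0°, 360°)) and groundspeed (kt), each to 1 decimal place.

Leg 1: heading 108.2°; drift +3.7° → track 111.9°, groundspeed 128.9 kt
Leg 2: heading 97.5°; drift +5.1° → track 102.6°, groundspeed 127.3 kt
Leg 3: heading 234.0°; drift -9.8° → track 224.2°, groundspeed 109.9 kt
Leg 4: heading 74.8°; drift +7.6° → track 82.4°, groundspeed 122.3 kt

Leg 1: track=111.9°, groundspeed=128.9 kt
Leg 2: track=102.6°, groundspeed=127.3 kt
Leg 3: track=224.2°, groundspeed=109.9 kt
Leg 4: track=82.4°, groundspeed=122.3 kt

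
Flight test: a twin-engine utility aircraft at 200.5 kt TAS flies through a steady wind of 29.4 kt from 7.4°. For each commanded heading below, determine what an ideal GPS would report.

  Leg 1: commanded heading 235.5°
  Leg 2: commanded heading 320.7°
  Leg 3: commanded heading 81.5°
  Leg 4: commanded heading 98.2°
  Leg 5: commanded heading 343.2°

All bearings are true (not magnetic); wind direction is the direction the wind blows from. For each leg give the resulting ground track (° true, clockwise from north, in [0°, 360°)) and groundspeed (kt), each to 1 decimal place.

Leg 1: track=229.8°, groundspeed=221.2 kt
Leg 2: track=313.9°, groundspeed=181.6 kt
Leg 3: track=89.9°, groundspeed=194.5 kt
Leg 4: track=106.5°, groundspeed=203.0 kt
Leg 5: track=339.2°, groundspeed=174.1 kt

Leg 1: heading 235.5°; drift -5.7° → track 229.8°, groundspeed 221.2 kt
Leg 2: heading 320.7°; drift -6.8° → track 313.9°, groundspeed 181.6 kt
Leg 3: heading 81.5°; drift +8.4° → track 89.9°, groundspeed 194.5 kt
Leg 4: heading 98.2°; drift +8.3° → track 106.5°, groundspeed 203.0 kt
Leg 5: heading 343.2°; drift -4.0° → track 339.2°, groundspeed 174.1 kt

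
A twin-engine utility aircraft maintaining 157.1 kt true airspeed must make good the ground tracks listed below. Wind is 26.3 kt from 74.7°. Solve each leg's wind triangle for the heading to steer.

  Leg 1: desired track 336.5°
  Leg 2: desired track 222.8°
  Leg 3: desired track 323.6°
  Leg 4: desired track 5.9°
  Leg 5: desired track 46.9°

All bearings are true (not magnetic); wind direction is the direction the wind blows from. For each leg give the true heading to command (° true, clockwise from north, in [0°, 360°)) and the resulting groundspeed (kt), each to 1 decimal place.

Leg 1: heading=346.0°, groundspeed=158.7 kt
Leg 2: heading=217.7°, groundspeed=178.8 kt
Leg 3: heading=332.6°, groundspeed=164.6 kt
Leg 4: heading=14.9°, groundspeed=145.7 kt
Leg 5: heading=51.4°, groundspeed=133.4 kt

Leg 1: desired track 336.5°; wind correction +9.5° → command heading 346.0°, groundspeed 158.7 kt
Leg 2: desired track 222.8°; wind correction -5.1° → command heading 217.7°, groundspeed 178.8 kt
Leg 3: desired track 323.6°; wind correction +9.0° → command heading 332.6°, groundspeed 164.6 kt
Leg 4: desired track 5.9°; wind correction +9.0° → command heading 14.9°, groundspeed 145.7 kt
Leg 5: desired track 46.9°; wind correction +4.5° → command heading 51.4°, groundspeed 133.4 kt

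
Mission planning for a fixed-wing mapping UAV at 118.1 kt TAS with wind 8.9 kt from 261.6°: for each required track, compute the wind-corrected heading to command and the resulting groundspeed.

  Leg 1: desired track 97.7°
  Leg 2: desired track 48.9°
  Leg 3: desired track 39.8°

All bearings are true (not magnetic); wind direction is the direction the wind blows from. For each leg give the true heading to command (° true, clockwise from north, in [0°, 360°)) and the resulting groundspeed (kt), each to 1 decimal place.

Leg 1: desired track 97.7°; wind correction +1.2° → command heading 98.9°, groundspeed 126.6 kt
Leg 2: desired track 48.9°; wind correction -2.3° → command heading 46.6°, groundspeed 125.5 kt
Leg 3: desired track 39.8°; wind correction -2.9° → command heading 36.9°, groundspeed 124.6 kt

Leg 1: heading=98.9°, groundspeed=126.6 kt
Leg 2: heading=46.6°, groundspeed=125.5 kt
Leg 3: heading=36.9°, groundspeed=124.6 kt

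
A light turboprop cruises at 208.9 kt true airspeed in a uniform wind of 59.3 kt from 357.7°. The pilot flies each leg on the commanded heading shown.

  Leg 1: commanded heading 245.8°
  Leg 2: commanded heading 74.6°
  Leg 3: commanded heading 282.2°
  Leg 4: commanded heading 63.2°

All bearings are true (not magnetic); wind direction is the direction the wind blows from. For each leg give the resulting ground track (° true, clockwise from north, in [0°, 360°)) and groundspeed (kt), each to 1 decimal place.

Leg 1: track=232.4°, groundspeed=237.5 kt
Leg 2: track=91.1°, groundspeed=203.8 kt
Leg 3: track=265.7°, groundspeed=202.4 kt
Leg 4: track=79.5°, groundspeed=192.0 kt

Leg 1: heading 245.8°; drift -13.4° → track 232.4°, groundspeed 237.5 kt
Leg 2: heading 74.6°; drift +16.5° → track 91.1°, groundspeed 203.8 kt
Leg 3: heading 282.2°; drift -16.5° → track 265.7°, groundspeed 202.4 kt
Leg 4: heading 63.2°; drift +16.3° → track 79.5°, groundspeed 192.0 kt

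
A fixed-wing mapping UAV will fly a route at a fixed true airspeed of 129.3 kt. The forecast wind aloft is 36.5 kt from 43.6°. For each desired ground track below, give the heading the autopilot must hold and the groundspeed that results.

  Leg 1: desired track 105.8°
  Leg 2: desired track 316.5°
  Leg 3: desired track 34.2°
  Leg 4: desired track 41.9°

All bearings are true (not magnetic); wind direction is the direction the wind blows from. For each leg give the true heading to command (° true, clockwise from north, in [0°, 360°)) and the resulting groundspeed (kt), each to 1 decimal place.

Leg 1: desired track 105.8°; wind correction -14.5° → command heading 91.3°, groundspeed 108.2 kt
Leg 2: desired track 316.5°; wind correction +16.4° → command heading 332.9°, groundspeed 122.2 kt
Leg 3: desired track 34.2°; wind correction +2.6° → command heading 36.8°, groundspeed 93.2 kt
Leg 4: desired track 41.9°; wind correction +0.5° → command heading 42.4°, groundspeed 92.8 kt

Leg 1: heading=91.3°, groundspeed=108.2 kt
Leg 2: heading=332.9°, groundspeed=122.2 kt
Leg 3: heading=36.8°, groundspeed=93.2 kt
Leg 4: heading=42.4°, groundspeed=92.8 kt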